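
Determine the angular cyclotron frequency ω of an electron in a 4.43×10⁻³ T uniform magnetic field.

ω = |q|B/m.
ω = (1.602×10⁻¹⁹)(4.43×10⁻³)/9.109×10⁻³¹ ≈ 7.79×10⁸ rad/s.

ω ≈ 7.79×10⁸ rad/s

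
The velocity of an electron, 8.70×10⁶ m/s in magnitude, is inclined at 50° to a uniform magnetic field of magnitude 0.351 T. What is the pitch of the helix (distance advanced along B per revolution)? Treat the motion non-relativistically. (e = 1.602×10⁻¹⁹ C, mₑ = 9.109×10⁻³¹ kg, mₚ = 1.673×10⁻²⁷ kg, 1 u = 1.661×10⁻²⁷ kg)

p ≈ 5.69×10⁻⁴ m

v∥ = v cosθ = 8.70×10⁶·cos50° ≈ 5.592×10⁶ m/s.
T = 2πm/(|q|B) = 2π(9.109×10⁻³¹)/((1.602×10⁻¹⁹)(0.351)) ≈ 1.018×10⁻¹⁰ s.
pitch = v∥ T = (5.592×10⁶)(1.018×10⁻¹⁰) ≈ 5.69×10⁻⁴ m.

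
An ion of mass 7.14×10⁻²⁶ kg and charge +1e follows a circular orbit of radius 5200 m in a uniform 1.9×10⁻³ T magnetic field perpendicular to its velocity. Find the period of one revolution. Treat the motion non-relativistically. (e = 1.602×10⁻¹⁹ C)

T ≈ 1.5×10⁻³ s

The cyclotron period depends only on m, q, B: T = 2πm/(|q|B).
T = 2π(7.14×10⁻²⁶)/((1.602×10⁻¹⁹)(1.9×10⁻³)) ≈ 1.5×10⁻³ s.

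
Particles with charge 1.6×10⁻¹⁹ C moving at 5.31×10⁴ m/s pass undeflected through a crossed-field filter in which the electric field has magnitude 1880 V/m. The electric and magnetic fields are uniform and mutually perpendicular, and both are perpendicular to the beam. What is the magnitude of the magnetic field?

B = 0.0354 T

Balance of forces in the selector: qE = qvB ⇒ B = E/v.
B = 1880/5.31×10⁴ = 0.0354 T.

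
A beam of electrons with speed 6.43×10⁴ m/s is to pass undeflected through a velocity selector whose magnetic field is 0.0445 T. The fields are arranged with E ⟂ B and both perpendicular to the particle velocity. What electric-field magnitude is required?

For straight-line motion qE = qvB, so E = vB.
E = 6.43×10⁴ × 0.0445 = 2860 V/m.

E = 2860 V/m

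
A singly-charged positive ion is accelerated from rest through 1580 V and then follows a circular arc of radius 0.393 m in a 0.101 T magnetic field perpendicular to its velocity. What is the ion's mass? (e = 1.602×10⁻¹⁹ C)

m ≈ 7.99×10⁻²⁶ kg

Combine |q|V = ½mv² and r = mv/(|q|B): eliminate v to get m = qB²r²/(2V).
m = (1.602×10⁻¹⁹)(0.101)²(0.393)²/(2·1580) ≈ 7.99×10⁻²⁶ kg.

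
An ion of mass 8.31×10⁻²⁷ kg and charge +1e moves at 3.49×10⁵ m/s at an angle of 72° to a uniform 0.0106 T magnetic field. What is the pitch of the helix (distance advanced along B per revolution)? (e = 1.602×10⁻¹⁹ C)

v∥ = v cosθ = 3.49×10⁵·cos72° ≈ 1.078×10⁵ m/s.
T = 2πm/(|q|B) = 2π(8.31×10⁻²⁷)/((1.602×10⁻¹⁹)(0.0106)) ≈ 3.075×10⁻⁵ s.
pitch = v∥ T = (1.078×10⁵)(3.075×10⁻⁵) ≈ 3.32 m.

p ≈ 3.32 m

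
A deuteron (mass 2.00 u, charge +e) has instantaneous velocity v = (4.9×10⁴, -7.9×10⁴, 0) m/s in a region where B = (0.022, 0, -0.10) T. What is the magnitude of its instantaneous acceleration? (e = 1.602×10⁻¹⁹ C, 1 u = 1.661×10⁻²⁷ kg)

|a| ≈ 4.56×10¹¹ m/s²

v×B = (7900, 4900, 1740) N/C.
F = q v×B = (1.602×10⁻¹⁹ C)·(7900, 4900, 1740) = (1.27×10⁻¹⁵, 7.85×10⁻¹⁶, 2.78×10⁻¹⁶) N.
|a| = |F|/m = 1.515×10⁻¹⁵/3.322×10⁻²⁷ ≈ 4.56×10¹¹ m/s².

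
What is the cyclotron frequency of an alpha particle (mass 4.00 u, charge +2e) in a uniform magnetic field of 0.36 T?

f = |q|B/(2πm).
f = (3.204×10⁻¹⁹)(0.36)/(2π·6.644×10⁻²⁷) ≈ 2.8×10⁶ Hz.

f ≈ 2.8×10⁶ Hz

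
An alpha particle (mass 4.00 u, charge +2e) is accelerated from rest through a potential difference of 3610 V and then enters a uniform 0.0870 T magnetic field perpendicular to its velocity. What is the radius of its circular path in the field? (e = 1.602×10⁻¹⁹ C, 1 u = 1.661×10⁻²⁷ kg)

r ≈ 0.141 m

Acceleration: |q|V = ½mv² ⇒ v = √(2|q|V/m) = √(2·3.204×10⁻¹⁹·3610/6.644×10⁻²⁷) ≈ 5.901×10⁵ m/s.
In the field: r = mv/(|q|B) = (6.644×10⁻²⁷)(5.901×10⁵)/((3.204×10⁻¹⁹)(0.0870)) ≈ 0.141 m.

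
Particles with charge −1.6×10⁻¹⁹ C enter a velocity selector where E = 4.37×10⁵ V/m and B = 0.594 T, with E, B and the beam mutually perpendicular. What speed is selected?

Straight-line motion ⇒ electric and magnetic forces cancel, so E = vB.
v = E/B = 4.37×10⁵/0.594 = 7.36×10⁵ m/s.

v = 7.36×10⁵ m/s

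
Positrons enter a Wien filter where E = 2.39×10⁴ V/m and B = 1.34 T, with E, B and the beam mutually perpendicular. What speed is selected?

For undeflected motion the electric and magnetic forces balance: qE = qvB.
v = E/B = 2.39×10⁴/1.34 = 1.78×10⁴ m/s.
The result is independent of the particle's charge and mass.

v = 1.78×10⁴ m/s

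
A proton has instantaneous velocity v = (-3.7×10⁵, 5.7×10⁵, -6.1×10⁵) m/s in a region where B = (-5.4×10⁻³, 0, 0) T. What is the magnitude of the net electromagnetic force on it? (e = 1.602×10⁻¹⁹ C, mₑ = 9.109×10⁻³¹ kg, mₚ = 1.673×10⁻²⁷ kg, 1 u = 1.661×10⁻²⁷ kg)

|F| ≈ 7.22×10⁻¹⁶ N

v×B = (0, 3290, 3080) N/C.
F = q v×B = (1.602×10⁻¹⁹ C)·(0, 3290, 3080) = (0, 5.28×10⁻¹⁶, 4.93×10⁻¹⁶) N.
|F| = 7.22×10⁻¹⁶ N.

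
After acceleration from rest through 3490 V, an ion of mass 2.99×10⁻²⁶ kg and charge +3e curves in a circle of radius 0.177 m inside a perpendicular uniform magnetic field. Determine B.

v = √(2|q|V/m) = √(2·4.806×10⁻¹⁹·3490/2.99×10⁻²⁶) ≈ 3.350×10⁵ m/s.
B = mv/(|q|r) = (2.99×10⁻²⁶)(3.350×10⁵)/((4.806×10⁻¹⁹)(0.177)) ≈ 0.118 T.

B ≈ 0.118 T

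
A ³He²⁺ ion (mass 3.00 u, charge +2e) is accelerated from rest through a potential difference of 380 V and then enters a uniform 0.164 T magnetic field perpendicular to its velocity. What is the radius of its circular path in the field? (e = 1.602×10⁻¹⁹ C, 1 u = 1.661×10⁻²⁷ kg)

r ≈ 0.0210 m

Acceleration: |q|V = ½mv² ⇒ v = √(2|q|V/m) = √(2·3.204×10⁻¹⁹·380/4.983×10⁻²⁷) ≈ 2.211×10⁵ m/s.
In the field: r = mv/(|q|B) = (4.983×10⁻²⁷)(2.211×10⁵)/((3.204×10⁻¹⁹)(0.164)) ≈ 0.0210 m.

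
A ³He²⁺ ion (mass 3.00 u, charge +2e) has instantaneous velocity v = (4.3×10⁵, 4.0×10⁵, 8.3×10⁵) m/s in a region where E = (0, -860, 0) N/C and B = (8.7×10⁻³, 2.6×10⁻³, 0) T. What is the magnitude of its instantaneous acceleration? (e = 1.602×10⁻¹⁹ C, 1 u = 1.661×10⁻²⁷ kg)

v×B = (-2160, 7220, -2360) N/C.
E + v×B = (-2160, 6360, -2360) N/C.
F = q(E + v×B) = (3.204×10⁻¹⁹ C)·(-2160, 6360, -2360) = (-6.91×10⁻¹⁶, 2.04×10⁻¹⁵, -7.57×10⁻¹⁶) N.
|a| = |F|/m = 2.281×10⁻¹⁵/4.983×10⁻²⁷ ≈ 4.58×10¹¹ m/s².

|a| ≈ 4.58×10¹¹ m/s²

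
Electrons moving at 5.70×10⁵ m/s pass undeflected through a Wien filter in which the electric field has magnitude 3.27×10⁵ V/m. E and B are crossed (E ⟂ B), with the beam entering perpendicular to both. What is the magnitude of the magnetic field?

Balance of forces in the selector: qE = qvB ⇒ B = E/v.
B = 3.27×10⁵/5.70×10⁵ = 0.574 T.

B = 0.574 T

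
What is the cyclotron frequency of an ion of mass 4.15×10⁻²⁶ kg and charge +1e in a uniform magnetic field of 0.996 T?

f ≈ 6.12×10⁵ Hz

f = |q|B/(2πm).
f = (1.602×10⁻¹⁹)(0.996)/(2π·4.15×10⁻²⁶) ≈ 6.12×10⁵ Hz.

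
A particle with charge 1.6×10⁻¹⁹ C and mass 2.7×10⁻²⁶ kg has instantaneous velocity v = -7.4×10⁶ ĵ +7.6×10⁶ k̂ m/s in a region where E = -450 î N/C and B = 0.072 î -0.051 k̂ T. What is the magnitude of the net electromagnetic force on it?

|F| ≈ 1.36×10⁻¹³ N

v×B = (3.77×10⁵, 5.47×10⁵, 5.33×10⁵) N/C.
E + v×B = (3.77×10⁵, 5.47×10⁵, 5.33×10⁵) N/C.
F = q(E + v×B) = (1.6×10⁻¹⁹ C)·(3.77×10⁵, 5.47×10⁵, 5.33×10⁵) = (6.03×10⁻¹⁴, 8.76×10⁻¹⁴, 8.52×10⁻¹⁴) N.
|F| = 1.36×10⁻¹³ N.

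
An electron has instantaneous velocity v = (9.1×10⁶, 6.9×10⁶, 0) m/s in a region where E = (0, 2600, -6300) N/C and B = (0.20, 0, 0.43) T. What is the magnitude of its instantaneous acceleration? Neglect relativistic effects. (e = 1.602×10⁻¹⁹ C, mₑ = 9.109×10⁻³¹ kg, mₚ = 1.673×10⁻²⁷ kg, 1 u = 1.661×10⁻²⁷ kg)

|a| ≈ 8.97×10¹⁷ m/s²

v×B = (2.97×10⁶, -3.91×10⁶, -1.38×10⁶) N/C.
E + v×B = (2.97×10⁶, -3.91×10⁶, -1.39×10⁶) N/C.
F = q(E + v×B) = (−1.602×10⁻¹⁹ C)·(2.97×10⁶, -3.91×10⁶, -1.39×10⁶) = (-4.75×10⁻¹³, 6.26×10⁻¹³, 2.22×10⁻¹³) N.
|a| = |F|/m = 8.171×10⁻¹³/9.109×10⁻³¹ ≈ 8.97×10¹⁷ m/s².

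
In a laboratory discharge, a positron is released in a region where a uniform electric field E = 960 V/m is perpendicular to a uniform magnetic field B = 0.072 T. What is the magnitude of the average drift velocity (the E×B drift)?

v_d ≈ 1.3×10⁴ m/s

The steady drift has the magnetic force balancing the electric force, so v_d = E/B.
v_d = 960/0.072 = 1.3×10⁴ m/s.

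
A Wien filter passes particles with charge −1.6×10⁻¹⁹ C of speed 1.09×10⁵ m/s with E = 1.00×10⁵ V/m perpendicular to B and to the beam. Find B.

B = 0.917 T

Balance of forces in the selector: qE = qvB ⇒ B = E/v.
B = 1.00×10⁵/1.09×10⁵ = 0.917 T.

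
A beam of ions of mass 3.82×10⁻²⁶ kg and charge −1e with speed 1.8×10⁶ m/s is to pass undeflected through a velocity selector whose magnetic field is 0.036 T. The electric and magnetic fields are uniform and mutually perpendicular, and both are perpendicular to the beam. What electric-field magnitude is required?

For straight-line motion qE = qvB, so E = vB.
E = 1.8×10⁶ × 0.036 = 6.5×10⁴ V/m.

E = 6.5×10⁴ V/m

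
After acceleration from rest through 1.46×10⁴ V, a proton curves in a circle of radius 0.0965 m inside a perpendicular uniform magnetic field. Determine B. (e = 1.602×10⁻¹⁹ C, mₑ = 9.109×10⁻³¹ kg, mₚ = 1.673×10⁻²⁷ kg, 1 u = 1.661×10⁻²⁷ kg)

v = √(2|q|V/m) = √(2·1.602×10⁻¹⁹·1.46×10⁴/1.673×10⁻²⁷) ≈ 1.672×10⁶ m/s.
B = mv/(|q|r) = (1.673×10⁻²⁷)(1.672×10⁶)/((1.602×10⁻¹⁹)(0.0965)) ≈ 0.181 T.

B ≈ 0.181 T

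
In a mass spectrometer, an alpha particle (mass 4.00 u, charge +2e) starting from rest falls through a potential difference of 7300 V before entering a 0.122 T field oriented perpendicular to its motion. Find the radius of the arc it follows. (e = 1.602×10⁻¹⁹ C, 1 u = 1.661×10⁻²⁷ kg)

Acceleration: |q|V = ½mv² ⇒ v = √(2|q|V/m) = √(2·3.204×10⁻¹⁹·7300/6.644×10⁻²⁷) ≈ 8.391×10⁵ m/s.
In the field: r = mv/(|q|B) = (6.644×10⁻²⁷)(8.391×10⁵)/((3.204×10⁻¹⁹)(0.122)) ≈ 0.143 m.

r ≈ 0.143 m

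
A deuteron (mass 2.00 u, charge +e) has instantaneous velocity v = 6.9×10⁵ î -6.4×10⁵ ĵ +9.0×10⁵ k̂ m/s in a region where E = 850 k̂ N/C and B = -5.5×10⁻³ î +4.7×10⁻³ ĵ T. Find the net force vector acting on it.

F ≈ (-6.78×10⁻¹⁶, -7.93×10⁻¹⁶, 9.18×10⁻¹⁷) N

v×B = (-4230, -4950, -277) N/C.
E + v×B = (-4230, -4950, 573) N/C.
F = q(E + v×B) = (1.602×10⁻¹⁹ C)·(-4230, -4950, 573) = (-6.78×10⁻¹⁶, -7.93×10⁻¹⁶, 9.18×10⁻¹⁷) N.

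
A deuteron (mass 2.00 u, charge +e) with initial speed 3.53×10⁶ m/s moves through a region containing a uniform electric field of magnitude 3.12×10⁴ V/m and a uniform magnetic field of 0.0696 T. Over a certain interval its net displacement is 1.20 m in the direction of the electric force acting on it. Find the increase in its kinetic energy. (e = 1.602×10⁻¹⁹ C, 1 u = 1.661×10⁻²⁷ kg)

ΔKE ≈ 6.00×10⁻¹⁵ J

The magnetic force is always ⟂ v and does no work; only the electric force changes KE.
ΔKE = F_E · d = |q|E d = (1.602×10⁻¹⁹)(3.12×10⁴)(1.20) ≈ 6.00×10⁻¹⁵ J.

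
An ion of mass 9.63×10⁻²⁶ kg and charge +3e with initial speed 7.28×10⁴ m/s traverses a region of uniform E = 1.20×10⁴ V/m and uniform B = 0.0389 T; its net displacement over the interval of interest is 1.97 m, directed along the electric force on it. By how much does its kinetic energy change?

The magnetic force is always ⟂ v and does no work; only the electric force changes KE.
ΔKE = F_E · d = |q|E d = (4.806×10⁻¹⁹)(1.20×10⁴)(1.97) ≈ 1.14×10⁻¹⁴ J.

ΔKE ≈ 1.14×10⁻¹⁴ J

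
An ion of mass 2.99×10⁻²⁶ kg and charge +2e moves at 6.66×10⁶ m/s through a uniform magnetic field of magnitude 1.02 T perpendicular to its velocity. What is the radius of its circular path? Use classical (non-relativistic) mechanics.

r ≈ 0.609 m

The magnetic force provides the centripetal force: |q|vB = mv²/r.
r = mv/(|q|B) = (2.99×10⁻²⁶)(6.66×10⁶)/((3.204×10⁻¹⁹)(1.02)) ≈ 0.609 m.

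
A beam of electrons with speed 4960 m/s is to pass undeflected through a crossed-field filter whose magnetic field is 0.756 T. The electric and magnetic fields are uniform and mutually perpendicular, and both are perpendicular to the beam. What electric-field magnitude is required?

For straight-line motion qE = qvB, so E = vB.
E = 4960 × 0.756 = 3750 V/m.

E = 3750 V/m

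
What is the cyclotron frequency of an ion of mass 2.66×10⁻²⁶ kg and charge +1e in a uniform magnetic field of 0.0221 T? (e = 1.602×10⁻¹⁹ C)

f = |q|B/(2πm).
f = (1.602×10⁻¹⁹)(0.0221)/(2π·2.66×10⁻²⁶) ≈ 2.12×10⁴ Hz.

f ≈ 2.12×10⁴ Hz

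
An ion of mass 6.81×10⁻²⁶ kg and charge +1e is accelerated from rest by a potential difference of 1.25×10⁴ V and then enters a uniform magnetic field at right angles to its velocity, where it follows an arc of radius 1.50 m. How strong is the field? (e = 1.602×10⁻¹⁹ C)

B ≈ 0.0687 T

v = √(2|q|V/m) = √(2·1.602×10⁻¹⁹·1.25×10⁴/6.81×10⁻²⁶) ≈ 2.425×10⁵ m/s.
B = mv/(|q|r) = (6.81×10⁻²⁶)(2.425×10⁵)/((1.602×10⁻¹⁹)(1.50)) ≈ 0.0687 T.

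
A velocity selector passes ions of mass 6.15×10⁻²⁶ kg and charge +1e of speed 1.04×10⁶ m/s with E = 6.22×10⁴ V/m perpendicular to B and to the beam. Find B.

Balance of forces in the selector: qE = qvB ⇒ B = E/v.
B = 6.22×10⁴/1.04×10⁶ = 0.0598 T.

B = 0.0598 T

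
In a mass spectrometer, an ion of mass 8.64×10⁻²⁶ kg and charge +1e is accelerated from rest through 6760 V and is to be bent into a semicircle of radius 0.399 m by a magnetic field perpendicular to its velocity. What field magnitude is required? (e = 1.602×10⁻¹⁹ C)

B ≈ 0.214 T

v = √(2|q|V/m) = √(2·1.602×10⁻¹⁹·6760/8.64×10⁻²⁶) ≈ 1.583×10⁵ m/s.
B = mv/(|q|r) = (8.64×10⁻²⁶)(1.583×10⁵)/((1.602×10⁻¹⁹)(0.399)) ≈ 0.214 T.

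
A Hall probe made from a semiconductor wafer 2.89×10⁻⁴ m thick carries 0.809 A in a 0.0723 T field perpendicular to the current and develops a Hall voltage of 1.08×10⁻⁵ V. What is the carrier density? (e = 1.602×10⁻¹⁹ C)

From V_H = IB/(n e t), n = IB/(V_H e t).
n = (0.809)(0.0723)/((1.08×10⁻⁵)(1.602×10⁻¹⁹)(2.89×10⁻⁴)) ≈ 1.17×10²⁶ m⁻³.

n ≈ 1.17×10²⁶ m⁻³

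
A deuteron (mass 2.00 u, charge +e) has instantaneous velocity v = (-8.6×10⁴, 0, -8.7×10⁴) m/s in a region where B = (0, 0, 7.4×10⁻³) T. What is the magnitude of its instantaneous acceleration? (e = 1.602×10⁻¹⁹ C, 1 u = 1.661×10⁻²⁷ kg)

|a| ≈ 3.07×10¹⁰ m/s²

v×B = (0, 636, 0) N/C.
F = q v×B = (1.602×10⁻¹⁹ C)·(0, 636, 0) = (0, 1.02×10⁻¹⁶, 0) N.
|a| = |F|/m = 1.020×10⁻¹⁶/3.322×10⁻²⁷ ≈ 3.07×10¹⁰ m/s².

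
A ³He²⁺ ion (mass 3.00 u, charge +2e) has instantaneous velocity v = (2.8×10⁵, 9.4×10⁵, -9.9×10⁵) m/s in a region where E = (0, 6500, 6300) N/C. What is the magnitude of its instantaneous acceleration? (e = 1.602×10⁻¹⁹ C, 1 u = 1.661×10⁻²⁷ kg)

Only an electric field acts, so F = qE = (3.204×10⁻¹⁹ C)·(0, 6500, 6300) = (0, 2.08×10⁻¹⁵, 2.02×10⁻¹⁵) N.
|a| = |F|/m = 2.900×10⁻¹⁵/4.983×10⁻²⁷ ≈ 5.82×10¹¹ m/s².

|a| ≈ 5.82×10¹¹ m/s²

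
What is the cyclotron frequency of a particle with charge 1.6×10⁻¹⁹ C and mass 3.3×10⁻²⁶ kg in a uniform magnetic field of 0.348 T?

f ≈ 2.69×10⁵ Hz

f = |q|B/(2πm).
f = (1.6×10⁻¹⁹)(0.348)/(2π·3.3×10⁻²⁶) ≈ 2.69×10⁵ Hz.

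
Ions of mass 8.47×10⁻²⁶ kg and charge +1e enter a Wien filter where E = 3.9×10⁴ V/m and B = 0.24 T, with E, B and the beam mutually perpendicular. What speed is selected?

v = 1.6×10⁵ m/s

Straight-line motion ⇒ electric and magnetic forces cancel, so E = vB.
v = E/B = 3.9×10⁴/0.24 = 1.6×10⁵ m/s.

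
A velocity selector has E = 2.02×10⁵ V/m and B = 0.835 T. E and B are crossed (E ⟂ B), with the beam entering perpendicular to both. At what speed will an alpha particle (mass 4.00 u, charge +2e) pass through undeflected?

Straight-line motion ⇒ electric and magnetic forces cancel, so E = vB.
v = E/B = 2.02×10⁵/0.835 = 2.42×10⁵ m/s.
The result is independent of the particle's charge and mass.

v = 2.42×10⁵ m/s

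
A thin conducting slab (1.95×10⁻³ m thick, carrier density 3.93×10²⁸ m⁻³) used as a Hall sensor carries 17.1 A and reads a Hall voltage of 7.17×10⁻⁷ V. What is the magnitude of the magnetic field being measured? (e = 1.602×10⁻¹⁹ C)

B ≈ 0.515 T

From V_H = IB/(n e t), B = V_H n e t / I.
B = (7.17×10⁻⁷)(3.93×10²⁸)(1.602×10⁻¹⁹)(1.95×10⁻³)/17.1 ≈ 0.515 T.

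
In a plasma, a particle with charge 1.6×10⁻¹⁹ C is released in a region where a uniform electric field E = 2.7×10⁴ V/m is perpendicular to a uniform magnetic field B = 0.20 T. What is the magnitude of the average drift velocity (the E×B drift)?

v_d ≈ 1.4×10⁵ m/s

The steady drift has the magnetic force balancing the electric force, so v_d = E/B.
v_d = 2.7×10⁴/0.20 = 1.4×10⁵ m/s.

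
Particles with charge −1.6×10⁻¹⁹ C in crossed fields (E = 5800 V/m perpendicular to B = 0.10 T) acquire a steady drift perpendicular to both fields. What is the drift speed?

v_d ≈ 5.8×10⁴ m/s

In crossed fields the guiding centre drifts at v_d = |E×B|/B² = E/B, independent of charge and mass.
v_d = 5800/0.10 = 5.8×10⁴ m/s.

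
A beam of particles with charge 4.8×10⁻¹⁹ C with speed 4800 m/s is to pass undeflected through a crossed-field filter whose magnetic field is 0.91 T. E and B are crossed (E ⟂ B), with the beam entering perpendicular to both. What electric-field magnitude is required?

E = 4400 V/m

For straight-line motion qE = qvB, so E = vB.
E = 4800 × 0.91 = 4400 V/m.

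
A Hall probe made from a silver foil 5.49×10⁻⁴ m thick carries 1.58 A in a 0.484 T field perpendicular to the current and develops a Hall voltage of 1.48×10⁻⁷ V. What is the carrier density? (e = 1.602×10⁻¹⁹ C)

From V_H = IB/(n e t), n = IB/(V_H e t).
n = (1.58)(0.484)/((1.48×10⁻⁷)(1.602×10⁻¹⁹)(5.49×10⁻⁴)) ≈ 5.87×10²⁸ m⁻³.

n ≈ 5.87×10²⁸ m⁻³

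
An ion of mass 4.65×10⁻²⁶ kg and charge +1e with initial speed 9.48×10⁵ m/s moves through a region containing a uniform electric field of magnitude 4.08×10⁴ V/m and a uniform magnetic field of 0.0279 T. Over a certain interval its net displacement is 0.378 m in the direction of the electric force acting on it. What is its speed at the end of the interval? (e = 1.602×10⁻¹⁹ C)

B does no work; ΔKE = |q|E d.
½mv_f² = ½mv₀² + |q|Ed = ½(4.65×10⁻²⁶)(9.48×10⁵)² + (1.602×10⁻¹⁹)(4.08×10⁴)(0.378) ≈ 2.089×10⁻¹⁴ J + 2.471×10⁻¹⁵ J ≈ 2.337×10⁻¹⁴ J.
v_f = √(2·2.337×10⁻¹⁴/4.65×10⁻²⁶) ≈ 1.00×10⁶ m/s.

v_f ≈ 1.00×10⁶ m/s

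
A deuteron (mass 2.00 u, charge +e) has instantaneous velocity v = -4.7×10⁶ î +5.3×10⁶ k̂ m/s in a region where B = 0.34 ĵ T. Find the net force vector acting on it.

v×B = (-1.80×10⁶, 0, -1.60×10⁶) N/C.
F = q v×B = (1.602×10⁻¹⁹ C)·(-1.80×10⁶, 0, -1.60×10⁶) = (-2.89×10⁻¹³, 0, -2.56×10⁻¹³) N.

F ≈ (-2.89×10⁻¹³, 0, -2.56×10⁻¹³) N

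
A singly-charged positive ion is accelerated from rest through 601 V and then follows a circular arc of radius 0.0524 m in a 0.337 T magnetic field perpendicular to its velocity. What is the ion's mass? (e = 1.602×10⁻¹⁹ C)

m ≈ 4.16×10⁻²⁶ kg

Combine |q|V = ½mv² and r = mv/(|q|B): eliminate v to get m = qB²r²/(2V).
m = (1.602×10⁻¹⁹)(0.337)²(0.0524)²/(2·601) ≈ 4.16×10⁻²⁶ kg.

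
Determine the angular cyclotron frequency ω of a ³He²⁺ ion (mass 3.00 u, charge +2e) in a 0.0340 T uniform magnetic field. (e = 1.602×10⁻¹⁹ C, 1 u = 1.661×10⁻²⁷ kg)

ω ≈ 2.19×10⁶ rad/s

ω = |q|B/m.
ω = (3.204×10⁻¹⁹)(0.0340)/4.983×10⁻²⁷ ≈ 2.19×10⁶ rad/s.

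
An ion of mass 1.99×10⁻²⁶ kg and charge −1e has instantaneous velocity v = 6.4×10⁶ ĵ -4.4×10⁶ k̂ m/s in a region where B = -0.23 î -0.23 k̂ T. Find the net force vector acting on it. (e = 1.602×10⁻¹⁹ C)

F ≈ (2.36×10⁻¹³, -1.62×10⁻¹³, -2.36×10⁻¹³) N

v×B = (-1.47×10⁶, 1.01×10⁶, 1.47×10⁶) N/C.
F = q v×B = (−1.602×10⁻¹⁹ C)·(-1.47×10⁶, 1.01×10⁶, 1.47×10⁶) = (2.36×10⁻¹³, -1.62×10⁻¹³, -2.36×10⁻¹³) N.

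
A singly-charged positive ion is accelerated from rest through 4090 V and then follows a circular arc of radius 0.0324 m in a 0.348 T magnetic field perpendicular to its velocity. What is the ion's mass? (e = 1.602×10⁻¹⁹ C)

m ≈ 2.49×10⁻²⁷ kg

Combine |q|V = ½mv² and r = mv/(|q|B): eliminate v to get m = qB²r²/(2V).
m = (1.602×10⁻¹⁹)(0.348)²(0.0324)²/(2·4090) ≈ 2.49×10⁻²⁷ kg.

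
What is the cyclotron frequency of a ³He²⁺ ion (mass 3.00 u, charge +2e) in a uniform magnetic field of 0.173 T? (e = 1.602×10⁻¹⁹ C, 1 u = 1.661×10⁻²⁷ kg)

f = |q|B/(2πm).
f = (3.204×10⁻¹⁹)(0.173)/(2π·4.983×10⁻²⁷) ≈ 1.77×10⁶ Hz.

f ≈ 1.77×10⁶ Hz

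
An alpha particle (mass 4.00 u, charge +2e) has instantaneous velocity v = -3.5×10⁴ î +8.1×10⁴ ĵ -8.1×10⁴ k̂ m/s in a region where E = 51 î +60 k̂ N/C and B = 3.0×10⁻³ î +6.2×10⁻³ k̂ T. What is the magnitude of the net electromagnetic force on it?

|F| ≈ 1.87×10⁻¹⁶ N

v×B = (502, -26.0, -243) N/C.
E + v×B = (553, -26.0, -183) N/C.
F = q(E + v×B) = (3.204×10⁻¹⁹ C)·(553, -26.0, -183) = (1.77×10⁻¹⁶, -8.33×10⁻¹⁸, -5.86×10⁻¹⁷) N.
|F| = 1.87×10⁻¹⁶ N.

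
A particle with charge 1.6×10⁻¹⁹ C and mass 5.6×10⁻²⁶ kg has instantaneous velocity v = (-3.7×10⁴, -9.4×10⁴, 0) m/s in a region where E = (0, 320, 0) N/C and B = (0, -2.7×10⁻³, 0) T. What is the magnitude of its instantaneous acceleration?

|a| ≈ 9.58×10⁸ m/s²

v×B = (0, 0, 99.9) N/C.
E + v×B = (0, 320, 99.9) N/C.
F = q(E + v×B) = (1.6×10⁻¹⁹ C)·(0, 320, 99.9) = (0, 5.12×10⁻¹⁷, 1.60×10⁻¹⁷) N.
|a| = |F|/m = 5.364×10⁻¹⁷/5.6×10⁻²⁶ ≈ 9.58×10⁸ m/s².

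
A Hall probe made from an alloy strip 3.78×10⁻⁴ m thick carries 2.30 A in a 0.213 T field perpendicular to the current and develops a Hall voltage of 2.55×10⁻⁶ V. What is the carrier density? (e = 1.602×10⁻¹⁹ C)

From V_H = IB/(n e t), n = IB/(V_H e t).
n = (2.30)(0.213)/((2.55×10⁻⁶)(1.602×10⁻¹⁹)(3.78×10⁻⁴)) ≈ 3.17×10²⁷ m⁻³.

n ≈ 3.17×10²⁷ m⁻³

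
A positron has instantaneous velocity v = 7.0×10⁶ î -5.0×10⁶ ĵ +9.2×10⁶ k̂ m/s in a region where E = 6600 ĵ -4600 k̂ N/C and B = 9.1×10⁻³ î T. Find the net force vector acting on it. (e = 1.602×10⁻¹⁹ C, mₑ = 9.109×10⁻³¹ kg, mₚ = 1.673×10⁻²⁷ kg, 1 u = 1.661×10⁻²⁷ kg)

v×B = (0, 8.37×10⁴, 4.55×10⁴) N/C.
E + v×B = (0, 9.03×10⁴, 4.09×10⁴) N/C.
F = q(E + v×B) = (1.602×10⁻¹⁹ C)·(0, 9.03×10⁴, 4.09×10⁴) = (0, 1.45×10⁻¹⁴, 6.55×10⁻¹⁵) N.

F ≈ (0, 1.45×10⁻¹⁴, 6.55×10⁻¹⁵) N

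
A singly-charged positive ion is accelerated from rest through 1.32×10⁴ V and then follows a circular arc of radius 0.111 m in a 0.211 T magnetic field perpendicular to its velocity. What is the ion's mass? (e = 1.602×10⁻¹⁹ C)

Combine |q|V = ½mv² and r = mv/(|q|B): eliminate v to get m = qB²r²/(2V).
m = (1.602×10⁻¹⁹)(0.211)²(0.111)²/(2·1.32×10⁴) ≈ 3.33×10⁻²⁷ kg.

m ≈ 3.33×10⁻²⁷ kg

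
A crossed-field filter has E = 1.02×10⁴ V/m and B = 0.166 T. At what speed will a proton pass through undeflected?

v = 6.14×10⁴ m/s

Zero net Lorentz force requires |qE| = |q v×B|, i.e. E = vB.
v = E/B = 1.02×10⁴/0.166 = 6.14×10⁴ m/s.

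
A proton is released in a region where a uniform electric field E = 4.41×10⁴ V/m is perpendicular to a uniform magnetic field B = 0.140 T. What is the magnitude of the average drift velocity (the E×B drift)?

The E×B drift speed is v_d = E/B.
v_d = 4.41×10⁴/0.140 = 3.15×10⁵ m/s.

v_d ≈ 3.15×10⁵ m/s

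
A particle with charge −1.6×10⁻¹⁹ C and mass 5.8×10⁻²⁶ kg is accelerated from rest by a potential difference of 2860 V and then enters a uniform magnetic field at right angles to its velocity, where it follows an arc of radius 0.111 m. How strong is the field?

B ≈ 0.410 T

v = √(2|q|V/m) = √(2·1.6×10⁻¹⁹·2860/5.8×10⁻²⁶) ≈ 1.256×10⁵ m/s.
B = mv/(|q|r) = (5.8×10⁻²⁶)(1.256×10⁵)/((1.6×10⁻¹⁹)(0.111)) ≈ 0.410 T.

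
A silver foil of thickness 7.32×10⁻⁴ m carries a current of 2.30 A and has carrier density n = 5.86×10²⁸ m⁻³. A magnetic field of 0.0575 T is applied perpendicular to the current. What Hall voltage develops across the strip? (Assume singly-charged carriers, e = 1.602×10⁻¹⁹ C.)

V_H ≈ 1.92×10⁻⁸ V

V_H = IB/(n e t).
V_H = (2.30)(0.0575)/((5.86×10²⁸)(1.602×10⁻¹⁹)(7.32×10⁻⁴)) ≈ 1.92×10⁻⁸ V.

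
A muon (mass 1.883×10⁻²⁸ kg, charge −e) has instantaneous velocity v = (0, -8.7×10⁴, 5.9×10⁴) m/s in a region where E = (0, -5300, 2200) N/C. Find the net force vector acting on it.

F ≈ (0, 8.49×10⁻¹⁶, -3.52×10⁻¹⁶) N

Only an electric field acts, so F = qE = (−1.602×10⁻¹⁹ C)·(0, -5300, 2200) = (0, 8.49×10⁻¹⁶, -3.52×10⁻¹⁶) N.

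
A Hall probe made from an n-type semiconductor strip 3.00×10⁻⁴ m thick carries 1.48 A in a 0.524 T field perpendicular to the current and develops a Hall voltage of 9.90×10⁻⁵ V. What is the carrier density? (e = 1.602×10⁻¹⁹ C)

n ≈ 1.63×10²⁶ m⁻³

From V_H = IB/(n e t), n = IB/(V_H e t).
n = (1.48)(0.524)/((9.90×10⁻⁵)(1.602×10⁻¹⁹)(3.00×10⁻⁴)) ≈ 1.63×10²⁶ m⁻³.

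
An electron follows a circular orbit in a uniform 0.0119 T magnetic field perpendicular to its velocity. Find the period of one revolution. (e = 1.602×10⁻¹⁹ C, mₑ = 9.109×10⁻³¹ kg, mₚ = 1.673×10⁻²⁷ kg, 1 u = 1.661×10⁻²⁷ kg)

The cyclotron period depends only on m, q, B: T = 2πm/(|q|B).
T = 2π(9.109×10⁻³¹)/((1.602×10⁻¹⁹)(0.0119)) ≈ 3.00×10⁻⁹ s.

T ≈ 3.00×10⁻⁹ s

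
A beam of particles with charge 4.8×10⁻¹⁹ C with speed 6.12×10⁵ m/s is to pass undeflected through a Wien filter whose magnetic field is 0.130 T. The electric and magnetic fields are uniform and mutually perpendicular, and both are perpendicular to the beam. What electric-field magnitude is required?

For straight-line motion qE = qvB, so E = vB.
E = 6.12×10⁵ × 0.130 = 7.96×10⁴ V/m.

E = 7.96×10⁴ V/m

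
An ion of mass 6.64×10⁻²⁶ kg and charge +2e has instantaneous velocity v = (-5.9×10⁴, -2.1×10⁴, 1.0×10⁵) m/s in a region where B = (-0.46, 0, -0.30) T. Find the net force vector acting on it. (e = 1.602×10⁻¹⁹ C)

F ≈ (2.02×10⁻¹⁵, -2.04×10⁻¹⁴, -3.10×10⁻¹⁵) N

v×B = (6300, -6.37×10⁴, -9660) N/C.
F = q v×B = (3.204×10⁻¹⁹ C)·(6300, -6.37×10⁴, -9660) = (2.02×10⁻¹⁵, -2.04×10⁻¹⁴, -3.10×10⁻¹⁵) N.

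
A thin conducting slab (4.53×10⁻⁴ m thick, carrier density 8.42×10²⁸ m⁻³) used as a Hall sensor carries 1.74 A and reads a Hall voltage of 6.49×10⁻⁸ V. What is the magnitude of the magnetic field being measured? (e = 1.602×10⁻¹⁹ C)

From V_H = IB/(n e t), B = V_H n e t / I.
B = (6.49×10⁻⁸)(8.42×10²⁸)(1.602×10⁻¹⁹)(4.53×10⁻⁴)/1.74 ≈ 0.228 T.

B ≈ 0.228 T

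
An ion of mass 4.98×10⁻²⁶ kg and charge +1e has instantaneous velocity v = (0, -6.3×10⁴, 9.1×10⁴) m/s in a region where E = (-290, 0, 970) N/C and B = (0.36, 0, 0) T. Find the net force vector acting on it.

v×B = (0, 3.28×10⁴, 2.27×10⁴) N/C.
E + v×B = (-290, 3.28×10⁴, 2.36×10⁴) N/C.
F = q(E + v×B) = (1.602×10⁻¹⁹ C)·(-290, 3.28×10⁴, 2.36×10⁴) = (-4.65×10⁻¹⁷, 5.25×10⁻¹⁵, 3.79×10⁻¹⁵) N.

F ≈ (-4.65×10⁻¹⁷, 5.25×10⁻¹⁵, 3.79×10⁻¹⁵) N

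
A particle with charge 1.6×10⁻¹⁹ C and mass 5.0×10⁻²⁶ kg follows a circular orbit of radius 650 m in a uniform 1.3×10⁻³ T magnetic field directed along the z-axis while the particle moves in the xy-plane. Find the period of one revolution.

The cyclotron period depends only on m, q, B: T = 2πm/(|q|B).
T = 2π(5.0×10⁻²⁶)/((1.6×10⁻¹⁹)(1.3×10⁻³)) ≈ 1.5×10⁻³ s.

T ≈ 1.5×10⁻³ s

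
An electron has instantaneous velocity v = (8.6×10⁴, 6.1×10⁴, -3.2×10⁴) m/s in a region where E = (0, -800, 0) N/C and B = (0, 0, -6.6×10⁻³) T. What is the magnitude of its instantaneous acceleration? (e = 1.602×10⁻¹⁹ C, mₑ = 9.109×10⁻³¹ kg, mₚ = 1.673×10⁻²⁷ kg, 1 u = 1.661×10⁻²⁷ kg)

|a| ≈ 8.18×10¹³ m/s²

v×B = (-403, 568, 0) N/C.
E + v×B = (-403, -232, 0) N/C.
F = q(E + v×B) = (−1.602×10⁻¹⁹ C)·(-403, -232, 0) = (6.45×10⁻¹⁷, 3.72×10⁻¹⁷, 0) N.
|a| = |F|/m = 7.447×10⁻¹⁷/9.109×10⁻³¹ ≈ 8.18×10¹³ m/s².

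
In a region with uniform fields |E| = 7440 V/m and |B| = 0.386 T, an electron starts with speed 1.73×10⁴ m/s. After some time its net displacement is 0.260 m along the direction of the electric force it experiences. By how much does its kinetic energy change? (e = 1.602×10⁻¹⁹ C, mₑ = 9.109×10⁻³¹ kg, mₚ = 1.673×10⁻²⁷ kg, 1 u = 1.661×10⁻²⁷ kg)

The magnetic force is always ⟂ v and does no work; only the electric force changes KE.
ΔKE = F_E · d = |q|E d = (1.602×10⁻¹⁹)(7440)(0.260) ≈ 3.10×10⁻¹⁶ J.

ΔKE ≈ 3.10×10⁻¹⁶ J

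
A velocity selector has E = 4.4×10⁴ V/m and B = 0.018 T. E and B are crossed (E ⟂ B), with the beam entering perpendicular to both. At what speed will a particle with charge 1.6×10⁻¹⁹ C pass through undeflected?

For undeflected motion the electric and magnetic forces balance: qE = qvB.
v = E/B = 4.4×10⁴/0.018 = 2.4×10⁶ m/s.

v = 2.4×10⁶ m/s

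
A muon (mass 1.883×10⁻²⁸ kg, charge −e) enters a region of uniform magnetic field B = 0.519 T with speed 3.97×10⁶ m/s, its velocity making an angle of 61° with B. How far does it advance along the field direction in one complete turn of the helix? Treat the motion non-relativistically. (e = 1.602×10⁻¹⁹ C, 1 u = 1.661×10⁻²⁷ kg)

v∥ = v cosθ = 3.97×10⁶·cos61° ≈ 1.925×10⁶ m/s.
T = 2πm/(|q|B) = 2π(1.883×10⁻²⁸)/((1.602×10⁻¹⁹)(0.519)) ≈ 1.423×10⁻⁸ s.
pitch = v∥ T = (1.925×10⁶)(1.423×10⁻⁸) ≈ 0.0274 m.

p ≈ 0.0274 m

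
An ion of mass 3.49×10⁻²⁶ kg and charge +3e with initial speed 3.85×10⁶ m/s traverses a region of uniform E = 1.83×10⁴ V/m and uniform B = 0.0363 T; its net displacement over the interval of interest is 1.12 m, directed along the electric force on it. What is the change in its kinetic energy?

The magnetic force is always ⟂ v and does no work; only the electric force changes KE.
ΔKE = F_E · d = |q|E d = (4.806×10⁻¹⁹)(1.83×10⁴)(1.12) ≈ 9.85×10⁻¹⁵ J.

ΔKE ≈ 9.85×10⁻¹⁵ J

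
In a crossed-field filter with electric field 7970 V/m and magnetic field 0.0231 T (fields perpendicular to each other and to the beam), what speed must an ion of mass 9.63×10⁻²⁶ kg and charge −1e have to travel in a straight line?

Straight-line motion ⇒ electric and magnetic forces cancel, so E = vB.
v = E/B = 7970/0.0231 = 3.45×10⁵ m/s.
The result is independent of the particle's charge and mass.

v = 3.45×10⁵ m/s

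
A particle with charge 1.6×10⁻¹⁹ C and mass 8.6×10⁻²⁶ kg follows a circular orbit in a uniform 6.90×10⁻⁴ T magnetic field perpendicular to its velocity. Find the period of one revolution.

The cyclotron period depends only on m, q, B: T = 2πm/(|q|B).
T = 2π(8.6×10⁻²⁶)/((1.6×10⁻¹⁹)(6.90×10⁻⁴)) ≈ 4.89×10⁻³ s.

T ≈ 4.89×10⁻³ s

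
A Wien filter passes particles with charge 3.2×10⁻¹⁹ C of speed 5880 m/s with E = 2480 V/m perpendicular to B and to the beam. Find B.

Balance of forces in the selector: qE = qvB ⇒ B = E/v.
B = 2480/5880 = 0.422 T.

B = 0.422 T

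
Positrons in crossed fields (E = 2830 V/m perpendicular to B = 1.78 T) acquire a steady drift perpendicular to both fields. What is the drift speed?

v_d ≈ 1590 m/s

In crossed fields the guiding centre drifts at v_d = |E×B|/B² = E/B, independent of charge and mass.
v_d = 2830/1.78 = 1590 m/s.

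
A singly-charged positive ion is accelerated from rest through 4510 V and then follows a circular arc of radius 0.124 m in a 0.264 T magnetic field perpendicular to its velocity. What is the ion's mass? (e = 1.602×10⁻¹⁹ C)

Combine |q|V = ½mv² and r = mv/(|q|B): eliminate v to get m = qB²r²/(2V).
m = (1.602×10⁻¹⁹)(0.264)²(0.124)²/(2·4510) ≈ 1.90×10⁻²⁶ kg.

m ≈ 1.90×10⁻²⁶ kg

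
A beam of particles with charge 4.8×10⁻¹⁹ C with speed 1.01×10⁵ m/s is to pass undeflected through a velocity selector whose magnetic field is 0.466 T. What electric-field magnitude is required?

For straight-line motion qE = qvB, so E = vB.
E = 1.01×10⁵ × 0.466 = 4.71×10⁴ V/m.

E = 4.71×10⁴ V/m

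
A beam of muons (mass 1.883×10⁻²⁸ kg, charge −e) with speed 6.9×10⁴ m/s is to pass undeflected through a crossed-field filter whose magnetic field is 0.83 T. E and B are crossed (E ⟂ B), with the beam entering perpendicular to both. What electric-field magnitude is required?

For straight-line motion qE = qvB, so E = vB.
E = 6.9×10⁴ × 0.83 = 5.7×10⁴ V/m.

E = 5.7×10⁴ V/m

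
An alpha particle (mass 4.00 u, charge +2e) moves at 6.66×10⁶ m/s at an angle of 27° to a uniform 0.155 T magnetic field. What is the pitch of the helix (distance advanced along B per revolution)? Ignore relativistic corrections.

v∥ = v cosθ = 6.66×10⁶·cos27° ≈ 5.934×10⁶ m/s.
T = 2πm/(|q|B) = 2π(6.644×10⁻²⁷)/((3.204×10⁻¹⁹)(0.155)) ≈ 8.406×10⁻⁷ s.
pitch = v∥ T = (5.934×10⁶)(8.406×10⁻⁷) ≈ 4.99 m.

p ≈ 4.99 m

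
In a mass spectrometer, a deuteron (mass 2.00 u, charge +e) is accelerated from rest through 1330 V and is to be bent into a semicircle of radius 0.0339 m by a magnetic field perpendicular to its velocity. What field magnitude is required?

B ≈ 0.219 T

v = √(2|q|V/m) = √(2·1.602×10⁻¹⁹·1330/3.322×10⁻²⁷) ≈ 3.582×10⁵ m/s.
B = mv/(|q|r) = (3.322×10⁻²⁷)(3.582×10⁵)/((1.602×10⁻¹⁹)(0.0339)) ≈ 0.219 T.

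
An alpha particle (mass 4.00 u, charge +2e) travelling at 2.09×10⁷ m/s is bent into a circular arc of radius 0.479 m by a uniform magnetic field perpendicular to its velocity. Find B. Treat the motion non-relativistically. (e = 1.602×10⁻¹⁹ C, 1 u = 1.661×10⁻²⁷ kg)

B ≈ 0.905 T

From |q|vB = mv²/r, B = mv/(|q|r).
B = (6.644×10⁻²⁷)(2.09×10⁷)/((3.204×10⁻¹⁹)(0.479)) ≈ 0.905 T.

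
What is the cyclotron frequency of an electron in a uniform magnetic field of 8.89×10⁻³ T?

f ≈ 2.49×10⁸ Hz

f = |q|B/(2πm).
f = (1.602×10⁻¹⁹)(8.89×10⁻³)/(2π·9.109×10⁻³¹) ≈ 2.49×10⁸ Hz.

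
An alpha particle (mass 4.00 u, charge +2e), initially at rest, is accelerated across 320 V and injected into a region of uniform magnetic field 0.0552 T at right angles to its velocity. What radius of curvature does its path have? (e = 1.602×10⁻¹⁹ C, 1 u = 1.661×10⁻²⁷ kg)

Acceleration: |q|V = ½mv² ⇒ v = √(2|q|V/m) = √(2·3.204×10⁻¹⁹·320/6.644×10⁻²⁷) ≈ 1.757×10⁵ m/s.
In the field: r = mv/(|q|B) = (6.644×10⁻²⁷)(1.757×10⁵)/((3.204×10⁻¹⁹)(0.0552)) ≈ 0.0660 m.

r ≈ 0.0660 m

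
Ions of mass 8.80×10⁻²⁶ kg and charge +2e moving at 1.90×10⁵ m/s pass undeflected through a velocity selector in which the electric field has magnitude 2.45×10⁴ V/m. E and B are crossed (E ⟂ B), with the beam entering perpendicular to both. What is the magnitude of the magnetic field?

B = 0.129 T

Balance of forces in the selector: qE = qvB ⇒ B = E/v.
B = 2.45×10⁴/1.90×10⁵ = 0.129 T.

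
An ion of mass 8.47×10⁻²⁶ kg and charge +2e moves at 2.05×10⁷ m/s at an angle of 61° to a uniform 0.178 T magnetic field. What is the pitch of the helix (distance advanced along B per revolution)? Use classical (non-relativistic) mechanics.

v∥ = v cosθ = 2.05×10⁷·cos61° ≈ 9.939×10⁶ m/s.
T = 2πm/(|q|B) = 2π(8.47×10⁻²⁶)/((3.204×10⁻¹⁹)(0.178)) ≈ 9.331×10⁻⁶ s.
pitch = v∥ T = (9.939×10⁶)(9.331×10⁻⁶) ≈ 92.7 m.

p ≈ 92.7 m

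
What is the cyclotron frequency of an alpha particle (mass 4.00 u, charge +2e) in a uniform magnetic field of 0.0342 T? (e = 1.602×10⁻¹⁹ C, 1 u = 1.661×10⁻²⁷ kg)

f = |q|B/(2πm).
f = (3.204×10⁻¹⁹)(0.0342)/(2π·6.644×10⁻²⁷) ≈ 2.62×10⁵ Hz.

f ≈ 2.62×10⁵ Hz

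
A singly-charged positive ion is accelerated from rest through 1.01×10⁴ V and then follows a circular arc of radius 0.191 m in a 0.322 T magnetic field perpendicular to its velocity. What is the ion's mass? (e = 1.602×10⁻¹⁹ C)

Combine |q|V = ½mv² and r = mv/(|q|B): eliminate v to get m = qB²r²/(2V).
m = (1.602×10⁻¹⁹)(0.322)²(0.191)²/(2·1.01×10⁴) ≈ 3.00×10⁻²⁶ kg.

m ≈ 3.00×10⁻²⁶ kg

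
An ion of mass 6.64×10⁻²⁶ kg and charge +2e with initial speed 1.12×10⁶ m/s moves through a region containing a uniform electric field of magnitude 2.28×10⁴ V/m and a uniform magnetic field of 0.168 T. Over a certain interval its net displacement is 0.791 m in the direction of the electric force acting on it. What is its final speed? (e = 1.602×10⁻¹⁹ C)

v_f ≈ 1.20×10⁶ m/s

B does no work; ΔKE = |q|E d.
½mv_f² = ½mv₀² + |q|Ed = ½(6.64×10⁻²⁶)(1.12×10⁶)² + (3.204×10⁻¹⁹)(2.28×10⁴)(0.791) ≈ 4.165×10⁻¹⁴ J + 5.778×10⁻¹⁵ J ≈ 4.742×10⁻¹⁴ J.
v_f = √(2·4.742×10⁻¹⁴/6.64×10⁻²⁶) ≈ 1.20×10⁶ m/s.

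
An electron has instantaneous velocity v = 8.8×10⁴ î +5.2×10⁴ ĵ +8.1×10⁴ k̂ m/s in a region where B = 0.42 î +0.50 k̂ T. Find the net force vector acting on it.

F ≈ (-4.17×10⁻¹⁵, 1.60×10⁻¹⁵, 3.50×10⁻¹⁵) N

v×B = (2.60×10⁴, -9980, -2.18×10⁴) N/C.
F = q v×B = (−1.602×10⁻¹⁹ C)·(2.60×10⁴, -9980, -2.18×10⁴) = (-4.17×10⁻¹⁵, 1.60×10⁻¹⁵, 3.50×10⁻¹⁵) N.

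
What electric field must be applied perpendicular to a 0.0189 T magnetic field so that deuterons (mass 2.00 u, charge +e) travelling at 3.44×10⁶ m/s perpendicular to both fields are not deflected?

E = 6.50×10⁴ V/m

For straight-line motion qE = qvB, so E = vB.
E = 3.44×10⁶ × 0.0189 = 6.50×10⁴ V/m.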